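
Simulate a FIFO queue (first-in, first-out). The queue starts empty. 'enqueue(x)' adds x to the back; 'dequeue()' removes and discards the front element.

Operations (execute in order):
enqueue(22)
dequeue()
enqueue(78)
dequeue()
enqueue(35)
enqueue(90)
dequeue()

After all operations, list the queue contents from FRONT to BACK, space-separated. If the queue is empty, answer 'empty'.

enqueue(22): [22]
dequeue(): []
enqueue(78): [78]
dequeue(): []
enqueue(35): [35]
enqueue(90): [35, 90]
dequeue(): [90]

Answer: 90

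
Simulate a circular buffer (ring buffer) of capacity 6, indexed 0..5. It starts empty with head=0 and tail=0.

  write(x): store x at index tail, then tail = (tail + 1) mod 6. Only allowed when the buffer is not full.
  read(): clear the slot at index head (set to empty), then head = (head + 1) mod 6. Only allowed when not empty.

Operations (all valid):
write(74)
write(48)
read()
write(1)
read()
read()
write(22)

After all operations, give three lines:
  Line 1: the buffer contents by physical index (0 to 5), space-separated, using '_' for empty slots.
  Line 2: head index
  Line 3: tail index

write(74): buf=[74 _ _ _ _ _], head=0, tail=1, size=1
write(48): buf=[74 48 _ _ _ _], head=0, tail=2, size=2
read(): buf=[_ 48 _ _ _ _], head=1, tail=2, size=1
write(1): buf=[_ 48 1 _ _ _], head=1, tail=3, size=2
read(): buf=[_ _ 1 _ _ _], head=2, tail=3, size=1
read(): buf=[_ _ _ _ _ _], head=3, tail=3, size=0
write(22): buf=[_ _ _ 22 _ _], head=3, tail=4, size=1

Answer: _ _ _ 22 _ _
3
4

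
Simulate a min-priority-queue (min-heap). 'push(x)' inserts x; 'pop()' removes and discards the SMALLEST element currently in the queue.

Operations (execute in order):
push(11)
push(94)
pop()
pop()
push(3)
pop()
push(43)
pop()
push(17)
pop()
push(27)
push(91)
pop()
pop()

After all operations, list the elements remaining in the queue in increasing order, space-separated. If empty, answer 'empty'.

push(11): heap contents = [11]
push(94): heap contents = [11, 94]
pop() → 11: heap contents = [94]
pop() → 94: heap contents = []
push(3): heap contents = [3]
pop() → 3: heap contents = []
push(43): heap contents = [43]
pop() → 43: heap contents = []
push(17): heap contents = [17]
pop() → 17: heap contents = []
push(27): heap contents = [27]
push(91): heap contents = [27, 91]
pop() → 27: heap contents = [91]
pop() → 91: heap contents = []

Answer: empty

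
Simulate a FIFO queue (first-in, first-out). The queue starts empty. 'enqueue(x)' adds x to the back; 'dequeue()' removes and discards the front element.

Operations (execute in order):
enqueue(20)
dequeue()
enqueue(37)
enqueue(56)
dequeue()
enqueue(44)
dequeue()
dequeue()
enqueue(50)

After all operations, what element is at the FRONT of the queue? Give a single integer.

enqueue(20): queue = [20]
dequeue(): queue = []
enqueue(37): queue = [37]
enqueue(56): queue = [37, 56]
dequeue(): queue = [56]
enqueue(44): queue = [56, 44]
dequeue(): queue = [44]
dequeue(): queue = []
enqueue(50): queue = [50]

Answer: 50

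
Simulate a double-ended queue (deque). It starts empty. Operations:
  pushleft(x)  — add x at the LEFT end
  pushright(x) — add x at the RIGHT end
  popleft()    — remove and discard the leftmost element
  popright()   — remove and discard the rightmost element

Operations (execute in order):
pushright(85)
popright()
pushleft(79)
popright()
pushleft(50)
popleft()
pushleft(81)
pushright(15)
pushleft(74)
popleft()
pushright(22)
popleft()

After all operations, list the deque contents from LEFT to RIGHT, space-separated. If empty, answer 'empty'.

pushright(85): [85]
popright(): []
pushleft(79): [79]
popright(): []
pushleft(50): [50]
popleft(): []
pushleft(81): [81]
pushright(15): [81, 15]
pushleft(74): [74, 81, 15]
popleft(): [81, 15]
pushright(22): [81, 15, 22]
popleft(): [15, 22]

Answer: 15 22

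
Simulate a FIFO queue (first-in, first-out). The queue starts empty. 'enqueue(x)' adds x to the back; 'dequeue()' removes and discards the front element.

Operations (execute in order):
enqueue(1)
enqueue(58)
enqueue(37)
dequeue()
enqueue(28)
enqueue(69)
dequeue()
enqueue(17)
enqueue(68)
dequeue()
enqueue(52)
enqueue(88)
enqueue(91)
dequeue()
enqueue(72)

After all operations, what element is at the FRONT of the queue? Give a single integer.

enqueue(1): queue = [1]
enqueue(58): queue = [1, 58]
enqueue(37): queue = [1, 58, 37]
dequeue(): queue = [58, 37]
enqueue(28): queue = [58, 37, 28]
enqueue(69): queue = [58, 37, 28, 69]
dequeue(): queue = [37, 28, 69]
enqueue(17): queue = [37, 28, 69, 17]
enqueue(68): queue = [37, 28, 69, 17, 68]
dequeue(): queue = [28, 69, 17, 68]
enqueue(52): queue = [28, 69, 17, 68, 52]
enqueue(88): queue = [28, 69, 17, 68, 52, 88]
enqueue(91): queue = [28, 69, 17, 68, 52, 88, 91]
dequeue(): queue = [69, 17, 68, 52, 88, 91]
enqueue(72): queue = [69, 17, 68, 52, 88, 91, 72]

Answer: 69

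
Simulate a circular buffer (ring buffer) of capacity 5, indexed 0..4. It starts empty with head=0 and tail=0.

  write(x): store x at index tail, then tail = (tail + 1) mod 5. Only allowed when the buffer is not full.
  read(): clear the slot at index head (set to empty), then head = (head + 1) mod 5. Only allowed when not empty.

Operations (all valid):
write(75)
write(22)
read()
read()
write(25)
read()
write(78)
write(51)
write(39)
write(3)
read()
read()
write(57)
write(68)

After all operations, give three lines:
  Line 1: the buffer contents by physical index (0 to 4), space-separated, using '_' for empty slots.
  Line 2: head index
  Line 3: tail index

Answer: 39 3 57 68 _
0
4

Derivation:
write(75): buf=[75 _ _ _ _], head=0, tail=1, size=1
write(22): buf=[75 22 _ _ _], head=0, tail=2, size=2
read(): buf=[_ 22 _ _ _], head=1, tail=2, size=1
read(): buf=[_ _ _ _ _], head=2, tail=2, size=0
write(25): buf=[_ _ 25 _ _], head=2, tail=3, size=1
read(): buf=[_ _ _ _ _], head=3, tail=3, size=0
write(78): buf=[_ _ _ 78 _], head=3, tail=4, size=1
write(51): buf=[_ _ _ 78 51], head=3, tail=0, size=2
write(39): buf=[39 _ _ 78 51], head=3, tail=1, size=3
write(3): buf=[39 3 _ 78 51], head=3, tail=2, size=4
read(): buf=[39 3 _ _ 51], head=4, tail=2, size=3
read(): buf=[39 3 _ _ _], head=0, tail=2, size=2
write(57): buf=[39 3 57 _ _], head=0, tail=3, size=3
write(68): buf=[39 3 57 68 _], head=0, tail=4, size=4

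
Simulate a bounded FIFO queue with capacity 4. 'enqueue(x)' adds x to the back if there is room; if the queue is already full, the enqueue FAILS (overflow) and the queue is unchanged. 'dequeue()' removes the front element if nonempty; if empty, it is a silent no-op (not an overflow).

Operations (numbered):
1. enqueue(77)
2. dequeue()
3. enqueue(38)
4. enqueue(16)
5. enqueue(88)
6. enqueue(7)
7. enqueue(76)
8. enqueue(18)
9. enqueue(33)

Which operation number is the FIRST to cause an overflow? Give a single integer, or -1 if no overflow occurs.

1. enqueue(77): size=1
2. dequeue(): size=0
3. enqueue(38): size=1
4. enqueue(16): size=2
5. enqueue(88): size=3
6. enqueue(7): size=4
7. enqueue(76): size=4=cap → OVERFLOW (fail)
8. enqueue(18): size=4=cap → OVERFLOW (fail)
9. enqueue(33): size=4=cap → OVERFLOW (fail)

Answer: 7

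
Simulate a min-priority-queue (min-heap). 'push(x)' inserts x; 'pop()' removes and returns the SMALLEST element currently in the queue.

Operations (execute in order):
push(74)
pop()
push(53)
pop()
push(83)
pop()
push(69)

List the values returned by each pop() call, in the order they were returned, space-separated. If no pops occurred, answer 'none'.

push(74): heap contents = [74]
pop() → 74: heap contents = []
push(53): heap contents = [53]
pop() → 53: heap contents = []
push(83): heap contents = [83]
pop() → 83: heap contents = []
push(69): heap contents = [69]

Answer: 74 53 83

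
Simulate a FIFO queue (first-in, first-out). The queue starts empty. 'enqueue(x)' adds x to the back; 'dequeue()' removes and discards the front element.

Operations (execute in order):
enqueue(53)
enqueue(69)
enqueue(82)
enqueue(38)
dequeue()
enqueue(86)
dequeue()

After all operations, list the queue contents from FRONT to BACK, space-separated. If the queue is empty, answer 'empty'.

Answer: 82 38 86

Derivation:
enqueue(53): [53]
enqueue(69): [53, 69]
enqueue(82): [53, 69, 82]
enqueue(38): [53, 69, 82, 38]
dequeue(): [69, 82, 38]
enqueue(86): [69, 82, 38, 86]
dequeue(): [82, 38, 86]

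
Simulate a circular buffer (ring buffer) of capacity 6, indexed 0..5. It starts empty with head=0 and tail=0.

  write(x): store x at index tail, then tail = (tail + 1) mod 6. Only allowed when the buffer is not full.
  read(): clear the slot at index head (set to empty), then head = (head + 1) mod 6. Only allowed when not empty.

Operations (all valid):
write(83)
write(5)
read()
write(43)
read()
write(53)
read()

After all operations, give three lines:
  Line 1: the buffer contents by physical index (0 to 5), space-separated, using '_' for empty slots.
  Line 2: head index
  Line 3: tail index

write(83): buf=[83 _ _ _ _ _], head=0, tail=1, size=1
write(5): buf=[83 5 _ _ _ _], head=0, tail=2, size=2
read(): buf=[_ 5 _ _ _ _], head=1, tail=2, size=1
write(43): buf=[_ 5 43 _ _ _], head=1, tail=3, size=2
read(): buf=[_ _ 43 _ _ _], head=2, tail=3, size=1
write(53): buf=[_ _ 43 53 _ _], head=2, tail=4, size=2
read(): buf=[_ _ _ 53 _ _], head=3, tail=4, size=1

Answer: _ _ _ 53 _ _
3
4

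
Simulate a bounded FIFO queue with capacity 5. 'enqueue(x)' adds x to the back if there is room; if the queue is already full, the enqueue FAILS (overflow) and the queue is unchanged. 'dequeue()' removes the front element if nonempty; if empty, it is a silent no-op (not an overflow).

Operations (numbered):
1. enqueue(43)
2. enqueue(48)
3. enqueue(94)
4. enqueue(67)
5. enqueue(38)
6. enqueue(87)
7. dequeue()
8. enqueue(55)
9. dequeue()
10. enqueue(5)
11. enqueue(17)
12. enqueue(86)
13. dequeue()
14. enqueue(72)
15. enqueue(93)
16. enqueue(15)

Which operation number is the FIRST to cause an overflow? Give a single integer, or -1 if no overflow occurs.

Answer: 6

Derivation:
1. enqueue(43): size=1
2. enqueue(48): size=2
3. enqueue(94): size=3
4. enqueue(67): size=4
5. enqueue(38): size=5
6. enqueue(87): size=5=cap → OVERFLOW (fail)
7. dequeue(): size=4
8. enqueue(55): size=5
9. dequeue(): size=4
10. enqueue(5): size=5
11. enqueue(17): size=5=cap → OVERFLOW (fail)
12. enqueue(86): size=5=cap → OVERFLOW (fail)
13. dequeue(): size=4
14. enqueue(72): size=5
15. enqueue(93): size=5=cap → OVERFLOW (fail)
16. enqueue(15): size=5=cap → OVERFLOW (fail)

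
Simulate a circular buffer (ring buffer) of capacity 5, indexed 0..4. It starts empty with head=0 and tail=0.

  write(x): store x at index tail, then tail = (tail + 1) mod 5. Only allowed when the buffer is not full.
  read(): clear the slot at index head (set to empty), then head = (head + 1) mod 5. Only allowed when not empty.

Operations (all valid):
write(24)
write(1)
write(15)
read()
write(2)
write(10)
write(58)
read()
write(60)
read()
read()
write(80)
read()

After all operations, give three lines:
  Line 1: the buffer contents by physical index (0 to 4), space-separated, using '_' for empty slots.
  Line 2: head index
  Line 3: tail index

Answer: 58 60 80 _ _
0
3

Derivation:
write(24): buf=[24 _ _ _ _], head=0, tail=1, size=1
write(1): buf=[24 1 _ _ _], head=0, tail=2, size=2
write(15): buf=[24 1 15 _ _], head=0, tail=3, size=3
read(): buf=[_ 1 15 _ _], head=1, tail=3, size=2
write(2): buf=[_ 1 15 2 _], head=1, tail=4, size=3
write(10): buf=[_ 1 15 2 10], head=1, tail=0, size=4
write(58): buf=[58 1 15 2 10], head=1, tail=1, size=5
read(): buf=[58 _ 15 2 10], head=2, tail=1, size=4
write(60): buf=[58 60 15 2 10], head=2, tail=2, size=5
read(): buf=[58 60 _ 2 10], head=3, tail=2, size=4
read(): buf=[58 60 _ _ 10], head=4, tail=2, size=3
write(80): buf=[58 60 80 _ 10], head=4, tail=3, size=4
read(): buf=[58 60 80 _ _], head=0, tail=3, size=3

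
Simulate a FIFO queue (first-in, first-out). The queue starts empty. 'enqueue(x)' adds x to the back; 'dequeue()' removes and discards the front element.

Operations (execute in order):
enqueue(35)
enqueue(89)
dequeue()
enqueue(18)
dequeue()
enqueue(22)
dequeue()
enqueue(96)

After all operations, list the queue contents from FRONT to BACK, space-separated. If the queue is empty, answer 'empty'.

Answer: 22 96

Derivation:
enqueue(35): [35]
enqueue(89): [35, 89]
dequeue(): [89]
enqueue(18): [89, 18]
dequeue(): [18]
enqueue(22): [18, 22]
dequeue(): [22]
enqueue(96): [22, 96]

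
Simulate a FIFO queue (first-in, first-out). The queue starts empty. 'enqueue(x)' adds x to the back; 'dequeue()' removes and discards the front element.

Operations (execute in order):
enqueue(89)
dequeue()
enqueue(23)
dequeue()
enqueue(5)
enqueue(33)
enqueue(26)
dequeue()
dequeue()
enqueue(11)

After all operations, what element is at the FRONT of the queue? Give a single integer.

Answer: 26

Derivation:
enqueue(89): queue = [89]
dequeue(): queue = []
enqueue(23): queue = [23]
dequeue(): queue = []
enqueue(5): queue = [5]
enqueue(33): queue = [5, 33]
enqueue(26): queue = [5, 33, 26]
dequeue(): queue = [33, 26]
dequeue(): queue = [26]
enqueue(11): queue = [26, 11]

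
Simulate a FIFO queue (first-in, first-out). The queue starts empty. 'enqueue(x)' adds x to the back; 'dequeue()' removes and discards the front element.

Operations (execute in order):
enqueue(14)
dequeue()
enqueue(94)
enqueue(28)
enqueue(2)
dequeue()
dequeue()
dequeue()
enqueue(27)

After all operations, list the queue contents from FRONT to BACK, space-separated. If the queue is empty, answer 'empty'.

Answer: 27

Derivation:
enqueue(14): [14]
dequeue(): []
enqueue(94): [94]
enqueue(28): [94, 28]
enqueue(2): [94, 28, 2]
dequeue(): [28, 2]
dequeue(): [2]
dequeue(): []
enqueue(27): [27]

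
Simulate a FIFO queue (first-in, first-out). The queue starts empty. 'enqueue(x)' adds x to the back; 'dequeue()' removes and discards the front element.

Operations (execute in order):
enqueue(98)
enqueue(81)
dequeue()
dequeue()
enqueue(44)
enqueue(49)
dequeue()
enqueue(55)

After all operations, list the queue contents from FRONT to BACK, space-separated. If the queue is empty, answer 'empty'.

enqueue(98): [98]
enqueue(81): [98, 81]
dequeue(): [81]
dequeue(): []
enqueue(44): [44]
enqueue(49): [44, 49]
dequeue(): [49]
enqueue(55): [49, 55]

Answer: 49 55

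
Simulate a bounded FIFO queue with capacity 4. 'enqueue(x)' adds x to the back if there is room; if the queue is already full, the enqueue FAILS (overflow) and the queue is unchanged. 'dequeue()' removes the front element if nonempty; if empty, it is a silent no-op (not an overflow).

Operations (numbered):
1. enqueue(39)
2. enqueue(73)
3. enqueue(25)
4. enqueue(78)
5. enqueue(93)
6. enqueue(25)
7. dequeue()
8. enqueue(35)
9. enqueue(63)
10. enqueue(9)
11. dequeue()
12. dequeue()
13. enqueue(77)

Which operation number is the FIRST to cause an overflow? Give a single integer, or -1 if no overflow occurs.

1. enqueue(39): size=1
2. enqueue(73): size=2
3. enqueue(25): size=3
4. enqueue(78): size=4
5. enqueue(93): size=4=cap → OVERFLOW (fail)
6. enqueue(25): size=4=cap → OVERFLOW (fail)
7. dequeue(): size=3
8. enqueue(35): size=4
9. enqueue(63): size=4=cap → OVERFLOW (fail)
10. enqueue(9): size=4=cap → OVERFLOW (fail)
11. dequeue(): size=3
12. dequeue(): size=2
13. enqueue(77): size=3

Answer: 5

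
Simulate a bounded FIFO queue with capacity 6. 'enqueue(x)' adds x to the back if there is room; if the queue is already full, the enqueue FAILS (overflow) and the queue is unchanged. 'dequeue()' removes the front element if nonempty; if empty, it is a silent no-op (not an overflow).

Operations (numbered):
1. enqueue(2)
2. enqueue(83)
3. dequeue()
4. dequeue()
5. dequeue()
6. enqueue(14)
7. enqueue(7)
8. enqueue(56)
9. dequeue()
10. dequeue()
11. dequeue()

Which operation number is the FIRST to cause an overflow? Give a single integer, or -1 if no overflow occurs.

1. enqueue(2): size=1
2. enqueue(83): size=2
3. dequeue(): size=1
4. dequeue(): size=0
5. dequeue(): empty, no-op, size=0
6. enqueue(14): size=1
7. enqueue(7): size=2
8. enqueue(56): size=3
9. dequeue(): size=2
10. dequeue(): size=1
11. dequeue(): size=0

Answer: -1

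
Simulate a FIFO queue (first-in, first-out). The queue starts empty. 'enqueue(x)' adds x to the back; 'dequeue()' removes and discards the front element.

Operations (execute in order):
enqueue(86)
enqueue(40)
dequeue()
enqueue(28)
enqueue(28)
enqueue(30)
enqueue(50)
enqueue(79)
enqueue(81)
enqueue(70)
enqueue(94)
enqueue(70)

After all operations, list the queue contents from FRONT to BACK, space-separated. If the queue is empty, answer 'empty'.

enqueue(86): [86]
enqueue(40): [86, 40]
dequeue(): [40]
enqueue(28): [40, 28]
enqueue(28): [40, 28, 28]
enqueue(30): [40, 28, 28, 30]
enqueue(50): [40, 28, 28, 30, 50]
enqueue(79): [40, 28, 28, 30, 50, 79]
enqueue(81): [40, 28, 28, 30, 50, 79, 81]
enqueue(70): [40, 28, 28, 30, 50, 79, 81, 70]
enqueue(94): [40, 28, 28, 30, 50, 79, 81, 70, 94]
enqueue(70): [40, 28, 28, 30, 50, 79, 81, 70, 94, 70]

Answer: 40 28 28 30 50 79 81 70 94 70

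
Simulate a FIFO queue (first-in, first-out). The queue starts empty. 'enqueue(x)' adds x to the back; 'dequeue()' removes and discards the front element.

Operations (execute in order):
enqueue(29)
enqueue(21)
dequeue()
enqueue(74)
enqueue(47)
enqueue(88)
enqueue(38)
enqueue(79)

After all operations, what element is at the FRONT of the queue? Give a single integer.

Answer: 21

Derivation:
enqueue(29): queue = [29]
enqueue(21): queue = [29, 21]
dequeue(): queue = [21]
enqueue(74): queue = [21, 74]
enqueue(47): queue = [21, 74, 47]
enqueue(88): queue = [21, 74, 47, 88]
enqueue(38): queue = [21, 74, 47, 88, 38]
enqueue(79): queue = [21, 74, 47, 88, 38, 79]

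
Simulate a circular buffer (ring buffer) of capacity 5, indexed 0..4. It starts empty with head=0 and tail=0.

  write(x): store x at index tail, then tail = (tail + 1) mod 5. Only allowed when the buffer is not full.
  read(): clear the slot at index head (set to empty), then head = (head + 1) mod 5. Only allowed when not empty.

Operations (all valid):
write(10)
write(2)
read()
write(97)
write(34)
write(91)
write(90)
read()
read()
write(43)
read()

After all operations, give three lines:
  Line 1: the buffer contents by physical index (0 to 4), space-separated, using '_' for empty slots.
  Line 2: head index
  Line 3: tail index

Answer: 90 43 _ _ 91
4
2

Derivation:
write(10): buf=[10 _ _ _ _], head=0, tail=1, size=1
write(2): buf=[10 2 _ _ _], head=0, tail=2, size=2
read(): buf=[_ 2 _ _ _], head=1, tail=2, size=1
write(97): buf=[_ 2 97 _ _], head=1, tail=3, size=2
write(34): buf=[_ 2 97 34 _], head=1, tail=4, size=3
write(91): buf=[_ 2 97 34 91], head=1, tail=0, size=4
write(90): buf=[90 2 97 34 91], head=1, tail=1, size=5
read(): buf=[90 _ 97 34 91], head=2, tail=1, size=4
read(): buf=[90 _ _ 34 91], head=3, tail=1, size=3
write(43): buf=[90 43 _ 34 91], head=3, tail=2, size=4
read(): buf=[90 43 _ _ 91], head=4, tail=2, size=3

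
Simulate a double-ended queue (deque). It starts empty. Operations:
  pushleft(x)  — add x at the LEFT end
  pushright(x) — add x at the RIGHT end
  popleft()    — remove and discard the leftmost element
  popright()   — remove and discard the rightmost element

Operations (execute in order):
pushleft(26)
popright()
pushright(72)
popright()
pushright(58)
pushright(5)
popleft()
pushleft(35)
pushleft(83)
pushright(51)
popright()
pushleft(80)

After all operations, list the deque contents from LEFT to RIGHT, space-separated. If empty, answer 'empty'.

Answer: 80 83 35 5

Derivation:
pushleft(26): [26]
popright(): []
pushright(72): [72]
popright(): []
pushright(58): [58]
pushright(5): [58, 5]
popleft(): [5]
pushleft(35): [35, 5]
pushleft(83): [83, 35, 5]
pushright(51): [83, 35, 5, 51]
popright(): [83, 35, 5]
pushleft(80): [80, 83, 35, 5]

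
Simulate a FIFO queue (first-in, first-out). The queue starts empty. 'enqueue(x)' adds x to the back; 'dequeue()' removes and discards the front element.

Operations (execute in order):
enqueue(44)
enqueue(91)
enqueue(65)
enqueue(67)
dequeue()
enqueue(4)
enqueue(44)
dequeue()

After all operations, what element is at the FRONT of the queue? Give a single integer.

enqueue(44): queue = [44]
enqueue(91): queue = [44, 91]
enqueue(65): queue = [44, 91, 65]
enqueue(67): queue = [44, 91, 65, 67]
dequeue(): queue = [91, 65, 67]
enqueue(4): queue = [91, 65, 67, 4]
enqueue(44): queue = [91, 65, 67, 4, 44]
dequeue(): queue = [65, 67, 4, 44]

Answer: 65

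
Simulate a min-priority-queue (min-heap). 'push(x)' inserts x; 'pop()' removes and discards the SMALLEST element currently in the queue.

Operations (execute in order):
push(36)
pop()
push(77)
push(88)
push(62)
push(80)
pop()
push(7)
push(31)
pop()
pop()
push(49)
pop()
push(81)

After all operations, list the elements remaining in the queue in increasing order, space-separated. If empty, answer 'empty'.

push(36): heap contents = [36]
pop() → 36: heap contents = []
push(77): heap contents = [77]
push(88): heap contents = [77, 88]
push(62): heap contents = [62, 77, 88]
push(80): heap contents = [62, 77, 80, 88]
pop() → 62: heap contents = [77, 80, 88]
push(7): heap contents = [7, 77, 80, 88]
push(31): heap contents = [7, 31, 77, 80, 88]
pop() → 7: heap contents = [31, 77, 80, 88]
pop() → 31: heap contents = [77, 80, 88]
push(49): heap contents = [49, 77, 80, 88]
pop() → 49: heap contents = [77, 80, 88]
push(81): heap contents = [77, 80, 81, 88]

Answer: 77 80 81 88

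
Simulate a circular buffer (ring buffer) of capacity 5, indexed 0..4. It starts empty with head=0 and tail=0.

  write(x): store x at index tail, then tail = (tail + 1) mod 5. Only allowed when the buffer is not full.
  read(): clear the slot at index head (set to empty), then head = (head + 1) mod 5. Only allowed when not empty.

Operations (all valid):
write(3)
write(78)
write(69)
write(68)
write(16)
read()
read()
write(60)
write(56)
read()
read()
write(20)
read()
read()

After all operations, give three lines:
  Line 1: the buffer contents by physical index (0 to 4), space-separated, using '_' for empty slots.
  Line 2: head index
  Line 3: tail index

Answer: _ 56 20 _ _
1
3

Derivation:
write(3): buf=[3 _ _ _ _], head=0, tail=1, size=1
write(78): buf=[3 78 _ _ _], head=0, tail=2, size=2
write(69): buf=[3 78 69 _ _], head=0, tail=3, size=3
write(68): buf=[3 78 69 68 _], head=0, tail=4, size=4
write(16): buf=[3 78 69 68 16], head=0, tail=0, size=5
read(): buf=[_ 78 69 68 16], head=1, tail=0, size=4
read(): buf=[_ _ 69 68 16], head=2, tail=0, size=3
write(60): buf=[60 _ 69 68 16], head=2, tail=1, size=4
write(56): buf=[60 56 69 68 16], head=2, tail=2, size=5
read(): buf=[60 56 _ 68 16], head=3, tail=2, size=4
read(): buf=[60 56 _ _ 16], head=4, tail=2, size=3
write(20): buf=[60 56 20 _ 16], head=4, tail=3, size=4
read(): buf=[60 56 20 _ _], head=0, tail=3, size=3
read(): buf=[_ 56 20 _ _], head=1, tail=3, size=2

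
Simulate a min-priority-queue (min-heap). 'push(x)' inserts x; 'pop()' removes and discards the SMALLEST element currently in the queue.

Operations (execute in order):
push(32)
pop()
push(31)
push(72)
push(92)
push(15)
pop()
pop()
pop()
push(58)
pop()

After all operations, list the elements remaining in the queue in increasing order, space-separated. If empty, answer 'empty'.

push(32): heap contents = [32]
pop() → 32: heap contents = []
push(31): heap contents = [31]
push(72): heap contents = [31, 72]
push(92): heap contents = [31, 72, 92]
push(15): heap contents = [15, 31, 72, 92]
pop() → 15: heap contents = [31, 72, 92]
pop() → 31: heap contents = [72, 92]
pop() → 72: heap contents = [92]
push(58): heap contents = [58, 92]
pop() → 58: heap contents = [92]

Answer: 92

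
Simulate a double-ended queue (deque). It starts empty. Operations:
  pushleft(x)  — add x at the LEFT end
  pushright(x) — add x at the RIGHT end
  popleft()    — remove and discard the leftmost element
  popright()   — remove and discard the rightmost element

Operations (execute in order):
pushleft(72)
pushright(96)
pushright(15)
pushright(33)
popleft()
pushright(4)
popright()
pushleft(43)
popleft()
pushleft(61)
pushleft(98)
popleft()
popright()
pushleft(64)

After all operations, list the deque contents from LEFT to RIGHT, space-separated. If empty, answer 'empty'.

Answer: 64 61 96 15

Derivation:
pushleft(72): [72]
pushright(96): [72, 96]
pushright(15): [72, 96, 15]
pushright(33): [72, 96, 15, 33]
popleft(): [96, 15, 33]
pushright(4): [96, 15, 33, 4]
popright(): [96, 15, 33]
pushleft(43): [43, 96, 15, 33]
popleft(): [96, 15, 33]
pushleft(61): [61, 96, 15, 33]
pushleft(98): [98, 61, 96, 15, 33]
popleft(): [61, 96, 15, 33]
popright(): [61, 96, 15]
pushleft(64): [64, 61, 96, 15]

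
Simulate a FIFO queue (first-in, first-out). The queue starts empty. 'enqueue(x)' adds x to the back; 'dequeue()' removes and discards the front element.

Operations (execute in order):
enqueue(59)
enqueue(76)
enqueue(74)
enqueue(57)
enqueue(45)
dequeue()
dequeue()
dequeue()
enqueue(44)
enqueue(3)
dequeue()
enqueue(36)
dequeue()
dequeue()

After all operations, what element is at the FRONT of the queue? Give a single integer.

Answer: 3

Derivation:
enqueue(59): queue = [59]
enqueue(76): queue = [59, 76]
enqueue(74): queue = [59, 76, 74]
enqueue(57): queue = [59, 76, 74, 57]
enqueue(45): queue = [59, 76, 74, 57, 45]
dequeue(): queue = [76, 74, 57, 45]
dequeue(): queue = [74, 57, 45]
dequeue(): queue = [57, 45]
enqueue(44): queue = [57, 45, 44]
enqueue(3): queue = [57, 45, 44, 3]
dequeue(): queue = [45, 44, 3]
enqueue(36): queue = [45, 44, 3, 36]
dequeue(): queue = [44, 3, 36]
dequeue(): queue = [3, 36]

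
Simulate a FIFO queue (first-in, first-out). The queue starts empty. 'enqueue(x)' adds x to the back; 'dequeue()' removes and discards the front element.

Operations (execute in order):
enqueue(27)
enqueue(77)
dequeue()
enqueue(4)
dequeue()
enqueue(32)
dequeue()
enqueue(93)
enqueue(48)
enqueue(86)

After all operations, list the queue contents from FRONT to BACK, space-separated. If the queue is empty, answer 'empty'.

Answer: 32 93 48 86

Derivation:
enqueue(27): [27]
enqueue(77): [27, 77]
dequeue(): [77]
enqueue(4): [77, 4]
dequeue(): [4]
enqueue(32): [4, 32]
dequeue(): [32]
enqueue(93): [32, 93]
enqueue(48): [32, 93, 48]
enqueue(86): [32, 93, 48, 86]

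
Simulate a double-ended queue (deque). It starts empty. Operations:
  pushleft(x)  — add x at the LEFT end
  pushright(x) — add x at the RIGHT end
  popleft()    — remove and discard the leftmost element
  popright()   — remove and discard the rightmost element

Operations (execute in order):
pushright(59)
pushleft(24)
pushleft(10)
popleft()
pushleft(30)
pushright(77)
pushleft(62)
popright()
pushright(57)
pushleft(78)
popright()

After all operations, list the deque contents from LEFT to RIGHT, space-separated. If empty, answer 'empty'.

Answer: 78 62 30 24 59

Derivation:
pushright(59): [59]
pushleft(24): [24, 59]
pushleft(10): [10, 24, 59]
popleft(): [24, 59]
pushleft(30): [30, 24, 59]
pushright(77): [30, 24, 59, 77]
pushleft(62): [62, 30, 24, 59, 77]
popright(): [62, 30, 24, 59]
pushright(57): [62, 30, 24, 59, 57]
pushleft(78): [78, 62, 30, 24, 59, 57]
popright(): [78, 62, 30, 24, 59]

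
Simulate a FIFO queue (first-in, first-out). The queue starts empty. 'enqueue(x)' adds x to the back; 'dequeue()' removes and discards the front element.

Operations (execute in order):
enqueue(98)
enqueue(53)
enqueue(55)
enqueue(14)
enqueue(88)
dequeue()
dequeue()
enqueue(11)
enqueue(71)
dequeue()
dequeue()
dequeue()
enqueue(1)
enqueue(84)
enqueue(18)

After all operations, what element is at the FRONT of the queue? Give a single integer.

enqueue(98): queue = [98]
enqueue(53): queue = [98, 53]
enqueue(55): queue = [98, 53, 55]
enqueue(14): queue = [98, 53, 55, 14]
enqueue(88): queue = [98, 53, 55, 14, 88]
dequeue(): queue = [53, 55, 14, 88]
dequeue(): queue = [55, 14, 88]
enqueue(11): queue = [55, 14, 88, 11]
enqueue(71): queue = [55, 14, 88, 11, 71]
dequeue(): queue = [14, 88, 11, 71]
dequeue(): queue = [88, 11, 71]
dequeue(): queue = [11, 71]
enqueue(1): queue = [11, 71, 1]
enqueue(84): queue = [11, 71, 1, 84]
enqueue(18): queue = [11, 71, 1, 84, 18]

Answer: 11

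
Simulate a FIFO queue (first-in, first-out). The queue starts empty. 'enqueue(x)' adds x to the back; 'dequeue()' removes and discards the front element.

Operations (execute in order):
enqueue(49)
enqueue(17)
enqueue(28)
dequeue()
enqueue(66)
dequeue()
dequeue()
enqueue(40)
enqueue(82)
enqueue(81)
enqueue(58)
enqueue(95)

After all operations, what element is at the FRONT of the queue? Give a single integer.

enqueue(49): queue = [49]
enqueue(17): queue = [49, 17]
enqueue(28): queue = [49, 17, 28]
dequeue(): queue = [17, 28]
enqueue(66): queue = [17, 28, 66]
dequeue(): queue = [28, 66]
dequeue(): queue = [66]
enqueue(40): queue = [66, 40]
enqueue(82): queue = [66, 40, 82]
enqueue(81): queue = [66, 40, 82, 81]
enqueue(58): queue = [66, 40, 82, 81, 58]
enqueue(95): queue = [66, 40, 82, 81, 58, 95]

Answer: 66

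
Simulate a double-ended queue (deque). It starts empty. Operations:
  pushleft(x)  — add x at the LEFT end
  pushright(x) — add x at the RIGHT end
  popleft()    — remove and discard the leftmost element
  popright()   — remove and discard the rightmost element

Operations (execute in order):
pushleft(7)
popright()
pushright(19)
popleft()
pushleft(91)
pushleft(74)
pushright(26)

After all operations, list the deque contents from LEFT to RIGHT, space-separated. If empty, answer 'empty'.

pushleft(7): [7]
popright(): []
pushright(19): [19]
popleft(): []
pushleft(91): [91]
pushleft(74): [74, 91]
pushright(26): [74, 91, 26]

Answer: 74 91 26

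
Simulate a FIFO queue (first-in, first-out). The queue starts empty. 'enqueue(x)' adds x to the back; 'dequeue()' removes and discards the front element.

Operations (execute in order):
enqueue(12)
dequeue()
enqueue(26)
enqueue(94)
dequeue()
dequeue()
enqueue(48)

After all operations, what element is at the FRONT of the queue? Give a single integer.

enqueue(12): queue = [12]
dequeue(): queue = []
enqueue(26): queue = [26]
enqueue(94): queue = [26, 94]
dequeue(): queue = [94]
dequeue(): queue = []
enqueue(48): queue = [48]

Answer: 48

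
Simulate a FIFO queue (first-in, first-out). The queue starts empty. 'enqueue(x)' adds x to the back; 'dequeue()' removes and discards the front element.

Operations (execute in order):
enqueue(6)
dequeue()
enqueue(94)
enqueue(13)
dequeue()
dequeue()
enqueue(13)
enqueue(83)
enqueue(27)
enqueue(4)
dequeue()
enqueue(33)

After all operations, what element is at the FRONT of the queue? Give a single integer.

enqueue(6): queue = [6]
dequeue(): queue = []
enqueue(94): queue = [94]
enqueue(13): queue = [94, 13]
dequeue(): queue = [13]
dequeue(): queue = []
enqueue(13): queue = [13]
enqueue(83): queue = [13, 83]
enqueue(27): queue = [13, 83, 27]
enqueue(4): queue = [13, 83, 27, 4]
dequeue(): queue = [83, 27, 4]
enqueue(33): queue = [83, 27, 4, 33]

Answer: 83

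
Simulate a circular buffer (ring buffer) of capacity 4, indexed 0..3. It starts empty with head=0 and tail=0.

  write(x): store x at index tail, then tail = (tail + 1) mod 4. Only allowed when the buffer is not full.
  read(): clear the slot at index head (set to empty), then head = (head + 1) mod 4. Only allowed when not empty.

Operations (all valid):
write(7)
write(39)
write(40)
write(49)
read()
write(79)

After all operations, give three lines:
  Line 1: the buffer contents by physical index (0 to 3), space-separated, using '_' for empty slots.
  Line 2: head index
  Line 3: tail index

write(7): buf=[7 _ _ _], head=0, tail=1, size=1
write(39): buf=[7 39 _ _], head=0, tail=2, size=2
write(40): buf=[7 39 40 _], head=0, tail=3, size=3
write(49): buf=[7 39 40 49], head=0, tail=0, size=4
read(): buf=[_ 39 40 49], head=1, tail=0, size=3
write(79): buf=[79 39 40 49], head=1, tail=1, size=4

Answer: 79 39 40 49
1
1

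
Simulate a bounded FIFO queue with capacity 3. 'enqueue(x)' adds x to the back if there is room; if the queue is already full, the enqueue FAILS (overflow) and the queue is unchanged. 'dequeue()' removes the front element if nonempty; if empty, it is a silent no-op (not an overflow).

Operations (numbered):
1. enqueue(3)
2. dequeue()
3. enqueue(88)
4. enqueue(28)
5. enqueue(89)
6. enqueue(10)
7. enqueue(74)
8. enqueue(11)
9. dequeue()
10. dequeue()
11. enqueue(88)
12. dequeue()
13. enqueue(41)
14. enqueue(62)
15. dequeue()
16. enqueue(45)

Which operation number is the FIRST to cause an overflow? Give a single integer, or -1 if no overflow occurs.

Answer: 6

Derivation:
1. enqueue(3): size=1
2. dequeue(): size=0
3. enqueue(88): size=1
4. enqueue(28): size=2
5. enqueue(89): size=3
6. enqueue(10): size=3=cap → OVERFLOW (fail)
7. enqueue(74): size=3=cap → OVERFLOW (fail)
8. enqueue(11): size=3=cap → OVERFLOW (fail)
9. dequeue(): size=2
10. dequeue(): size=1
11. enqueue(88): size=2
12. dequeue(): size=1
13. enqueue(41): size=2
14. enqueue(62): size=3
15. dequeue(): size=2
16. enqueue(45): size=3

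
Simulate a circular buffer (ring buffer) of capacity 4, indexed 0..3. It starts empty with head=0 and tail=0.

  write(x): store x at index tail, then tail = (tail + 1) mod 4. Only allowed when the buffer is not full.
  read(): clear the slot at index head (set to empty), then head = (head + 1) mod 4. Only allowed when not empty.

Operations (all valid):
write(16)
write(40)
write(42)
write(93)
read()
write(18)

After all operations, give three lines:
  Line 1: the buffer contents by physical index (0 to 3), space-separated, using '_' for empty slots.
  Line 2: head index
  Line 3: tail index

write(16): buf=[16 _ _ _], head=0, tail=1, size=1
write(40): buf=[16 40 _ _], head=0, tail=2, size=2
write(42): buf=[16 40 42 _], head=0, tail=3, size=3
write(93): buf=[16 40 42 93], head=0, tail=0, size=4
read(): buf=[_ 40 42 93], head=1, tail=0, size=3
write(18): buf=[18 40 42 93], head=1, tail=1, size=4

Answer: 18 40 42 93
1
1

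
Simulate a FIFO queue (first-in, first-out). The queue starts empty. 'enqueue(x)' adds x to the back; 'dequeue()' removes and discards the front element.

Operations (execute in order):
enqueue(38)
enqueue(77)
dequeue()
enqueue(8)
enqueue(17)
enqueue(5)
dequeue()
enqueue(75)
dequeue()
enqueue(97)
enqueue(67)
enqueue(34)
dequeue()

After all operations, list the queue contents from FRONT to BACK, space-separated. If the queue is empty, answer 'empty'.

enqueue(38): [38]
enqueue(77): [38, 77]
dequeue(): [77]
enqueue(8): [77, 8]
enqueue(17): [77, 8, 17]
enqueue(5): [77, 8, 17, 5]
dequeue(): [8, 17, 5]
enqueue(75): [8, 17, 5, 75]
dequeue(): [17, 5, 75]
enqueue(97): [17, 5, 75, 97]
enqueue(67): [17, 5, 75, 97, 67]
enqueue(34): [17, 5, 75, 97, 67, 34]
dequeue(): [5, 75, 97, 67, 34]

Answer: 5 75 97 67 34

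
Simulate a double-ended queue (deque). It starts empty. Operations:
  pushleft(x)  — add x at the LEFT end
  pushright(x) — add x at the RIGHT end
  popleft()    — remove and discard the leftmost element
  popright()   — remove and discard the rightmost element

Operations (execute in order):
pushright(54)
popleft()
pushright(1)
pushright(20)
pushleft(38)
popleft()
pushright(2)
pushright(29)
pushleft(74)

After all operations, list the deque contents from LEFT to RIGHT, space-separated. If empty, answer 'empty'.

Answer: 74 1 20 2 29

Derivation:
pushright(54): [54]
popleft(): []
pushright(1): [1]
pushright(20): [1, 20]
pushleft(38): [38, 1, 20]
popleft(): [1, 20]
pushright(2): [1, 20, 2]
pushright(29): [1, 20, 2, 29]
pushleft(74): [74, 1, 20, 2, 29]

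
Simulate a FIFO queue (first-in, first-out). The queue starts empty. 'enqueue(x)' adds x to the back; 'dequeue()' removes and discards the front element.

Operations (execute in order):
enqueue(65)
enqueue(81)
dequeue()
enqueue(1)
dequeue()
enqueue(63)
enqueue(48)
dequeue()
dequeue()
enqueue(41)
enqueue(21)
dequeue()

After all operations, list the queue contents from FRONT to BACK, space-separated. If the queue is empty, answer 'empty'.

enqueue(65): [65]
enqueue(81): [65, 81]
dequeue(): [81]
enqueue(1): [81, 1]
dequeue(): [1]
enqueue(63): [1, 63]
enqueue(48): [1, 63, 48]
dequeue(): [63, 48]
dequeue(): [48]
enqueue(41): [48, 41]
enqueue(21): [48, 41, 21]
dequeue(): [41, 21]

Answer: 41 21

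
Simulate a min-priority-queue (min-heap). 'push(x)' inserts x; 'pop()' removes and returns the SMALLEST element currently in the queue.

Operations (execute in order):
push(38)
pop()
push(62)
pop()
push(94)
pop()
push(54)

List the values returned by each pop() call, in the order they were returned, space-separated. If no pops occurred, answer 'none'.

push(38): heap contents = [38]
pop() → 38: heap contents = []
push(62): heap contents = [62]
pop() → 62: heap contents = []
push(94): heap contents = [94]
pop() → 94: heap contents = []
push(54): heap contents = [54]

Answer: 38 62 94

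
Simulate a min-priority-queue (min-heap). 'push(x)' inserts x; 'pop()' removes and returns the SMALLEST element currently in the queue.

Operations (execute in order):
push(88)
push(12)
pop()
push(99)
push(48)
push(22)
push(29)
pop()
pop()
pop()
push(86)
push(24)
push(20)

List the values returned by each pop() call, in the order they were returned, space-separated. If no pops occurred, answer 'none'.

push(88): heap contents = [88]
push(12): heap contents = [12, 88]
pop() → 12: heap contents = [88]
push(99): heap contents = [88, 99]
push(48): heap contents = [48, 88, 99]
push(22): heap contents = [22, 48, 88, 99]
push(29): heap contents = [22, 29, 48, 88, 99]
pop() → 22: heap contents = [29, 48, 88, 99]
pop() → 29: heap contents = [48, 88, 99]
pop() → 48: heap contents = [88, 99]
push(86): heap contents = [86, 88, 99]
push(24): heap contents = [24, 86, 88, 99]
push(20): heap contents = [20, 24, 86, 88, 99]

Answer: 12 22 29 48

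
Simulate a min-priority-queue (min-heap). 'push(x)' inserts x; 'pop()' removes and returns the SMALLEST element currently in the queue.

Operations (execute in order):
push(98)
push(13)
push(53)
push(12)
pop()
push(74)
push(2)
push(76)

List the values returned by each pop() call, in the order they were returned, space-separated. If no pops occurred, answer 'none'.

push(98): heap contents = [98]
push(13): heap contents = [13, 98]
push(53): heap contents = [13, 53, 98]
push(12): heap contents = [12, 13, 53, 98]
pop() → 12: heap contents = [13, 53, 98]
push(74): heap contents = [13, 53, 74, 98]
push(2): heap contents = [2, 13, 53, 74, 98]
push(76): heap contents = [2, 13, 53, 74, 76, 98]

Answer: 12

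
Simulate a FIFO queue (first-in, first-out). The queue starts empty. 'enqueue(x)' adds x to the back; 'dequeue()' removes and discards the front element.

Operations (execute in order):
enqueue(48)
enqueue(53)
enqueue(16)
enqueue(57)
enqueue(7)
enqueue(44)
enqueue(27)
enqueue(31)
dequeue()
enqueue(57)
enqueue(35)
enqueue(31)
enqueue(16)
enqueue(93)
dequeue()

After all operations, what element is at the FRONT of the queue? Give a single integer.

Answer: 16

Derivation:
enqueue(48): queue = [48]
enqueue(53): queue = [48, 53]
enqueue(16): queue = [48, 53, 16]
enqueue(57): queue = [48, 53, 16, 57]
enqueue(7): queue = [48, 53, 16, 57, 7]
enqueue(44): queue = [48, 53, 16, 57, 7, 44]
enqueue(27): queue = [48, 53, 16, 57, 7, 44, 27]
enqueue(31): queue = [48, 53, 16, 57, 7, 44, 27, 31]
dequeue(): queue = [53, 16, 57, 7, 44, 27, 31]
enqueue(57): queue = [53, 16, 57, 7, 44, 27, 31, 57]
enqueue(35): queue = [53, 16, 57, 7, 44, 27, 31, 57, 35]
enqueue(31): queue = [53, 16, 57, 7, 44, 27, 31, 57, 35, 31]
enqueue(16): queue = [53, 16, 57, 7, 44, 27, 31, 57, 35, 31, 16]
enqueue(93): queue = [53, 16, 57, 7, 44, 27, 31, 57, 35, 31, 16, 93]
dequeue(): queue = [16, 57, 7, 44, 27, 31, 57, 35, 31, 16, 93]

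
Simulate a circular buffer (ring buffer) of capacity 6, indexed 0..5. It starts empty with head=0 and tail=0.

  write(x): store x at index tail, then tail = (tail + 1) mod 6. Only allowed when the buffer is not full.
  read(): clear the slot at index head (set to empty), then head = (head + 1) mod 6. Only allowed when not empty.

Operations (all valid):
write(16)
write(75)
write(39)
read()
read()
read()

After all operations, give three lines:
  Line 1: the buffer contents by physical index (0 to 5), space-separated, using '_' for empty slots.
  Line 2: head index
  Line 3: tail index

write(16): buf=[16 _ _ _ _ _], head=0, tail=1, size=1
write(75): buf=[16 75 _ _ _ _], head=0, tail=2, size=2
write(39): buf=[16 75 39 _ _ _], head=0, tail=3, size=3
read(): buf=[_ 75 39 _ _ _], head=1, tail=3, size=2
read(): buf=[_ _ 39 _ _ _], head=2, tail=3, size=1
read(): buf=[_ _ _ _ _ _], head=3, tail=3, size=0

Answer: _ _ _ _ _ _
3
3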